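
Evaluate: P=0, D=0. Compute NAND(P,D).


P AND D = 0
NOT(0) = 1

1


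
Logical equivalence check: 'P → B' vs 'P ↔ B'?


Expression 1: P → B
Expression 2: P ↔ B
Truth table (P B | Expr1 Expr2):
  T T |   T     T
  T F |   F     F
  F T |   T     F   ← differ
  F F |   T     T
Counterexample: P=F, B=T gives Expr1 = T but Expr2 = F, so the expressions are NOT logically equivalent.

No


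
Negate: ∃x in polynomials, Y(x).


Original: ∃x Y(x)
Rule: ¬∀→∃, ¬∃→∀, negate predicate.
Negation: ∀x ¬Y(x)

∀x ¬Y(x)


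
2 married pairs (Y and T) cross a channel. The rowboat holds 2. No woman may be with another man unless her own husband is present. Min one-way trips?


Label couples Y and T.
1. WY+WT → (far: WY,WT; near: HY,HT)
2. WY ←   (far: WT; near: HY,HT,WY)
3. HY+HT → (far: HY,HT,WT; near: WY)
4. HY ←   (far: HT,WT; near: HY,WY)  — HY returns, since WY is alone on near bank
5. HY+WY → (far: all four; near: empty)
Every state respects the constraint.
Minimum trips = 5

5


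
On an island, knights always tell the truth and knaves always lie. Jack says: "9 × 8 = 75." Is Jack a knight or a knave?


Statement: "9 × 8 = 75."
Actual: 9 × 8 = 72
Claimed: 75
Statement is FALSE → Jack lies → Knave

Knave


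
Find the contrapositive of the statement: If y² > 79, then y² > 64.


Original: If y² > 79, then y² > 64
Contrapositive: If ¬Q, then ¬P
Negate Q: not (y² > 64)
Negate P: not (y² > 79)

If not (y² > 64), then not (y² > 79).


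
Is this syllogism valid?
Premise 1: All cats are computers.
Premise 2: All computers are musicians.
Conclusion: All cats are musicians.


Premise 1: All cats are computers.
Premise 2: All computers are musicians.
Conclusion: All cats are musicians.
Barbara syllogism (AAA-1): All A are B, All B are C → All A are C.
Middle term (computers) distributed in premise 2.

Valid


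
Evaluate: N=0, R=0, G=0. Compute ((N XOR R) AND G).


N XOR R = 0^0 = 0
0 AND 0 = 0

0


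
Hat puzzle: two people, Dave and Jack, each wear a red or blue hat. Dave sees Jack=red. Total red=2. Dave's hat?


Total red = 2, Jack = red
Red accounted for: 1
Remaining for Dave: 1
Dave's hat is red.

red


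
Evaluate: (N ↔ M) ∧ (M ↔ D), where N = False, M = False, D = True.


N = False, M = False, D = True
Step 1: N ↔ M is true when N and M have the same value. Result: True
Step 2: M ↔ D is true when M and D have the same value. Result: False
Step 3: True ∧ False = False

False


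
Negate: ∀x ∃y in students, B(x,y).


Original: ∀x ∃y B(x,y)
Rule: ¬∀→∃, ¬∃→∀, negate predicate.
Negation: ∃x ∀y ¬B(x,y)

∃x ∀y ¬B(x,y)


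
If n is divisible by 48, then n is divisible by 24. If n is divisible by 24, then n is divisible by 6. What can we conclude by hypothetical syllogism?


Hypothetical syllogism: P → Q, Q → R ⊢ P → R
Premise 1: n is divisible by 48 → n is divisible by 24
Premise 2: n is divisible by 24 → n is divisible by 6
Chain the implications: the middle term (n is divisible by 24) links the two.
Conclusion: If n is divisible by 48, then n is divisible by 6.

If n is divisible by 48, then n is divisible by 6.


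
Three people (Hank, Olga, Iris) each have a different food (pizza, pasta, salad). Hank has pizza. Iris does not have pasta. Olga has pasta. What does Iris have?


From clues:
  Olga → pasta
  Hank → pizza
By elimination, Iris gets the remaining.

salad


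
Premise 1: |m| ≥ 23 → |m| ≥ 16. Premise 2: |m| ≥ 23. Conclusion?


Modus ponens: P → Q, P ⊢ Q
P: |m| ≥ 23
Q: |m| ≥ 16
We have P → Q and P is true.
By modus ponens, Q must be true.

|m| ≥ 16


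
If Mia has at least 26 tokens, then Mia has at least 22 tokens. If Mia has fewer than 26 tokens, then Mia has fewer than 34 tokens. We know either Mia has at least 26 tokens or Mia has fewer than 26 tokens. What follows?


Constructive dilemma: (P → Q) ∧ (R → S), P ∨ R ⊢ Q ∨ S
Premise 1: Mia has at least 26 tokens → Mia has at least 22 tokens
Premise 2: Mia has fewer than 26 tokens → Mia has fewer than 34 tokens
Premise 3: Mia has at least 26 tokens ∨ Mia has fewer than 26 tokens
Case 1: Assuming Mia has at least 26 tokens, then by Premise 1, Mia has at least 22 tokens.
Case 2: Assuming Mia has fewer than 26 tokens, then by Premise 2, Mia has fewer than 34 tokens.
Since one of Mia has at least 26 tokens or Mia has fewer than 26 tokens must hold, we get Mia has at least 22 tokens or Mia has fewer than 34 tokens.

Mia has at least 22 tokens or Mia has fewer than 34 tokens.


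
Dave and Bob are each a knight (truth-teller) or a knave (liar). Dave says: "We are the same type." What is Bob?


Dave says: "We are the same type."
Case 1: Dave is a Knight (truth-teller)
  Statement is true → they ARE the same → Bob is also a Knight
Case 2: Dave is a Knave (liar)
  Statement is false → they are NOT the same → Bob is a Knight
In both cases, Bob is a Knight.

Knight


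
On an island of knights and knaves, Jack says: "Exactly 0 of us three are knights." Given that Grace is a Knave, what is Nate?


Jack claims exactly 0 knights among Jack, Grace, Nate.
Given: Grace is a Knave.

Case 1: Jack is a Knight (tells truth)
  Then exactly 0 of the three are knights.
  Counting Jack, Grace: 1 knight(s) so far. Need -1 more → impossible.
Case 2: Jack is a Knave (lies)
  Then the count is NOT 0.
  If Nate = Knave, count = 0 = 0 → claim would be true, contradicts lie.
  If Nate = Knight, count = 1 ≠ 0 → lie confirmed ✓

Nate is a Knight.

Knight


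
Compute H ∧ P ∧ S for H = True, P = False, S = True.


H = True, P = False, S = True
Step 1: H ∧ P = True AND False = False
Step 2: (False) ∧ S = (False) AND True = False
AND is true only when ALL operands are true.

False


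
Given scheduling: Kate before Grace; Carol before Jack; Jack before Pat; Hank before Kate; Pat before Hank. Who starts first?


Constraints: Kate before Grace; Carol before Jack; Jack before Pat; Hank before Kate; Pat before Hank
The first task can have nothing scheduled before it, so it must never appear on the right of a 'before'.
Tasks appearing after some 'before': Grace, Jack, Pat, Kate, Hank.
The only task not in that list is Carol → it is first.

Carol


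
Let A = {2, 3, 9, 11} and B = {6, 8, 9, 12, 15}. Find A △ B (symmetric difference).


A = {2, 3, 9, 11}
B = {6, 8, 9, 12, 15}
Operation: symmetric difference
In A only: [2, 3, 11], in B only: [6, 8, 12, 15]

{2, 3, 6, 8, 11, 12, 15}


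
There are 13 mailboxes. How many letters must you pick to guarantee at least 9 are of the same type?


Pigeonhole: to guarantee k in one of n categories, need (k-1)×n + 1.
k = 9, n = 13
Minimum = (9-1) × 13 + 1 = 8 × 13 + 1

105


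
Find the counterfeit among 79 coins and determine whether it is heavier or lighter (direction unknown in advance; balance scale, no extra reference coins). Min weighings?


Let n = 79. 158 possibilities (n coins × lighter/heavier); each weighing has 3 outcomes.
Bound for k weighings: say the first weighing puts j coins on each pan. If it tips, the 2j weighed coins remain suspects (each with a known direction) and k-1 weighings give 3^(k-1) outcomes; 3^(k-1) is odd, so 2j ≤ 3^(k-1) - 1. If it balances, the n - 2j unweighed coins remain with direction unknown: 2(n - 2j) ≤ 3^(k-1) - 1 by the same parity argument. Adding, n ≤ (3^(k-1) - 1) + (3^(k-1) - 1)/2 = (3^k - 3)/2, and the classical three-group strategy achieves this (3 coins in 2 weighings, 12 in 3, 39 in 4, 120 in 5).
So we need the smallest k with (3^k - 3)/2 ≥ 79.
k = 4: (3^4 - 3)/2 = 39 < 79 ✗
k = 5: (3^5 - 3)/2 = 120 ≥ 79 ✓

5


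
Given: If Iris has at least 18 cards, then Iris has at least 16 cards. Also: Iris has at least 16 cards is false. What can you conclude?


Modus tollens: P → Q, ¬Q ⊢ ¬P
P: Iris has at least 18 cards
Q: Iris has at least 16 cards
We have P → Q and Q is false.
By modus tollens, P must be false.

It is not the case that Iris has at least 18 cards


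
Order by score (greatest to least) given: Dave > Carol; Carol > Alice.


Constraints: Dave > Carol; Carol > Alice
Method: at each step, the next-highest is the one remaining person who never appears on the smaller side of a constraint between remaining people.
  Step 1: remaining {Alice, Dave, Carol}; on the smaller side: {Alice, Carol} → Dave is next (Dave > Carol).
  Step 2: remaining {Alice, Carol}; on the smaller side: {Alice} → Carol is next (Carol > Alice).
  Step 3: only Alice remains → lowest.
Final ranking (highest to lowest):

Dave > Carol > Alice


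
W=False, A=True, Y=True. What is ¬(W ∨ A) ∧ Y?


W = False, A = True, Y = True
Expression: ¬(W ∨ A) ∧ Y
Step 1: W ∨ A = False OR True = True
Step 2: ¬(W ∨ A) = NOT True = False
Step 3: (False) ∧ Y = False AND True = False

False


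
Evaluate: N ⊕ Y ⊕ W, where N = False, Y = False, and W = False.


N = False, Y = False, W = False
Step 1: N ⊕ Y = False XOR False = False
Step 2: False ⊕ W = False XOR False = False
XOR is true when an odd number of operands are true.

False


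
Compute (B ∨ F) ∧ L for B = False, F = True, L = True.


B = False, F = True, L = True
Step 1: B ∨ F = False OR True = True
Step 2: True ∧ L = True AND True = True
OR is true when at least one operand is true; AND requires both.

True


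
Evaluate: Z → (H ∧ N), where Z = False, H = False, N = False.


Z = False, H = False, N = False
Step 1: H ∧ N = False AND False = False
Step 2: Z → (False): false only when Z=True and consequent=False.
Result: True

True


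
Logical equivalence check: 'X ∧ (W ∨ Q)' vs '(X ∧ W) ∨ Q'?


Expression 1: X ∧ (W ∨ Q)
Expression 2: (X ∧ W) ∨ Q
Truth table (X W Q | Expr1 Expr2):
  T T T |   T     T
  T T F |   T     T
  T F T |   T     T
  T F F |   F     F
  F T T |   F     T   ← differ
  F T F |   F     F
  F F T |   F     T   ← differ
  F F F |   F     F
Counterexample: X=F, W=T, Q=T gives Expr1 = F but Expr2 = T, so the expressions are NOT logically equivalent.

No


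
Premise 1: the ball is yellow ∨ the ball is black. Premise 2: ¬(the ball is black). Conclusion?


Disjunctive syllogism: P ∨ Q, ¬P ⊢ Q
Disjunction: the ball is yellow ∨ the ball is black
We know it is not the case that the ball is black.
By disjunctive syllogism, the other disjunct must be true.

The ball is yellow


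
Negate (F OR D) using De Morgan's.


De Morgan's law: ¬(P ∨ Q) ≡ ¬P ∧ ¬Q
¬(F ∨ D) = ¬F ∧ ¬D

¬F ∧ ¬D


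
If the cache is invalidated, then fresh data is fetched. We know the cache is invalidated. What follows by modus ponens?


Modus ponens: P → Q, P ⊢ Q
P: the cache is invalidated
Q: fresh data is fetched
We have P → Q and P is true.
By modus ponens, Q must be true.

Fresh data is fetched


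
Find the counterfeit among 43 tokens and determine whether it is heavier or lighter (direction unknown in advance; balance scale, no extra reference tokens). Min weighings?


Let n = 43. 86 possibilities (n tokens × lighter/heavier); each weighing has 3 outcomes.
Bound for k weighings: say the first weighing puts j tokens on each pan. If it tips, the 2j weighed tokens remain suspects (each with a known direction) and k-1 weighings give 3^(k-1) outcomes; 3^(k-1) is odd, so 2j ≤ 3^(k-1) - 1. If it balances, the n - 2j unweighed tokens remain with direction unknown: 2(n - 2j) ≤ 3^(k-1) - 1 by the same parity argument. Adding, n ≤ (3^(k-1) - 1) + (3^(k-1) - 1)/2 = (3^k - 3)/2, and the classical three-group strategy achieves this (3 tokens in 2 weighings, 12 in 3, 39 in 4, 120 in 5).
So we need the smallest k with (3^k - 3)/2 ≥ 43.
k = 4: (3^4 - 3)/2 = 39 < 43 ✗
k = 5: (3^5 - 3)/2 = 120 ≥ 43 ✓

5


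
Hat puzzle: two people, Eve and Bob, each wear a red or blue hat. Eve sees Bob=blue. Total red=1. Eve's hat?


Total red = 1, Bob = blue
Red accounted for: 0
Remaining for Eve: 1
Eve's hat is red.

red


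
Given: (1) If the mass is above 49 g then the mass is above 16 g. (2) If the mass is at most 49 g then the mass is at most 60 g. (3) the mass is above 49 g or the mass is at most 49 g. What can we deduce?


Constructive dilemma: (P → Q) ∧ (R → S), P ∨ R ⊢ Q ∨ S
Premise 1: the mass is above 49 g → the mass is above 16 g
Premise 2: the mass is at most 49 g → the mass is at most 60 g
Premise 3: the mass is above 49 g ∨ the mass is at most 49 g
Case 1: Assuming the mass is above 49 g, then by Premise 1, the mass is above 16 g.
Case 2: Assuming the mass is at most 49 g, then by Premise 2, the mass is at most 60 g.
Since one of the mass is above 49 g or the mass is at most 49 g must hold, we get the mass is above 16 g or the mass is at most 60 g.

The mass is above 16 g or the mass is at most 60 g.


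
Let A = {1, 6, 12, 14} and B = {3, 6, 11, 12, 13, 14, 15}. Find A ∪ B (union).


A = {1, 6, 12, 14}
B = {3, 6, 11, 12, 13, 14, 15}
Operation: union
All elements combined: 1, 3, 6, 11, 12, 13, 14, 15

{1, 3, 6, 11, 12, 13, 14, 15}


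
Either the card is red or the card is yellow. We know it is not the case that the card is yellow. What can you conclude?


Disjunctive syllogism: P ∨ Q, ¬P ⊢ Q
Disjunction: the card is red ∨ the card is yellow
We know it is not the case that the card is yellow.
By disjunctive syllogism, the other disjunct must be true.

The card is red


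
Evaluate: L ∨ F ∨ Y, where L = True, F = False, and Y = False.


L = True, F = False, Y = False
Step 1: L ∨ F = True OR False = True
Step 2: True ∨ Y = True OR False = True
OR is true when at least one operand is true.

True


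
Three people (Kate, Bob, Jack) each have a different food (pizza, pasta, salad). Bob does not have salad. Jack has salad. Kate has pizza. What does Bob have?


From clues:
  Jack → salad
  Kate → pizza
By elimination, Bob gets the remaining.

pasta


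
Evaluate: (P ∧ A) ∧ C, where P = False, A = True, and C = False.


P = False, A = True, C = False
Step 1: P ∧ A = False AND True = False
Step 2: False ∧ C = False AND False = False
AND is true only when ALL operands are true.

False


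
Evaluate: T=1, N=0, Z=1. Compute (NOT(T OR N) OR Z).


T OR N = 1
NOT(1) = 0
0 OR 1 = 1

1


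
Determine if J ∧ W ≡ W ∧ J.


Expression 1: J ∧ W
Expression 2: W ∧ J
Truth table (J W | Expr1 Expr2):
  T T |   T     T
  T F |   F     F
  F T |   F     F
  F F |   F     F
All 4 rows agree, so the expressions are logically equivalent.

Yes


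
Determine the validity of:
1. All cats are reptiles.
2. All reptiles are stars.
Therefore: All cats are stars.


Premise 1: All cats are reptiles.
Premise 2: All reptiles are stars.
Conclusion: All cats are stars.
Barbara syllogism (AAA-1): All A are B, All B are C → All A are C.
Middle term (reptiles) distributed in premise 2.

Valid


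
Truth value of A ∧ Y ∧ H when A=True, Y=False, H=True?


A = True, Y = False, H = True
Expression: A ∧ Y ∧ H
Step 1: A ∧ Y = True AND False = False
Step 2: (False) ∧ H = False AND True = False

False


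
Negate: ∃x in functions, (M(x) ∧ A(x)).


Original: ∃x (M(x) ∧ A(x))
Rule: ¬∀→∃, ¬∃→∀, negate predicate.
Negation: ∀x (¬M(x) ∨ ¬A(x))

∀x (¬M(x) ∨ ¬A(x))


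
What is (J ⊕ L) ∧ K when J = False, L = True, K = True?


J = False, L = True, K = True
Step 1: J ⊕ L = False XOR True = True
Step 2: True ∧ K = True AND True = True
XOR true when exactly one of J,L is true; then AND with K.

True


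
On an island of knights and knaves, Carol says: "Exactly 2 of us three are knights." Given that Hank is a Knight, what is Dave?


Carol claims exactly 2 knights among Carol, Hank, Dave.
Given: Hank is a Knight.

Case 1: Carol is a Knight (tells truth)
  Then exactly 2 of the three are knights.
  Counting Carol, Hank: 2 knight(s) so far. Need 0 more → Dave = Knave.
Case 2: Carol is a Knave (lies)
  Then the count is NOT 2.
  If Dave = Knight, count = 2 = 2 → claim would be true, contradicts lie.
  If Dave = Knave, count = 1 ≠ 2 → lie confirmed ✓

Dave is a Knave.

Knave


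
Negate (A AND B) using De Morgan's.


De Morgan's law: ¬(P ∧ Q) ≡ ¬P ∨ ¬Q
¬(A ∧ B) = ¬A ∨ ¬B

¬A ∨ ¬B


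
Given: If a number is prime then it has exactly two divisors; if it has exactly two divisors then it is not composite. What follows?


Hypothetical syllogism: P → Q, Q → R ⊢ P → R
Premise 1: a number is prime → it has exactly two divisors
Premise 2: it has exactly two divisors → it is not composite
Chain the implications: the middle term (it has exactly two divisors) links the two.
Conclusion: If a number is prime, then it is not composite.

If a number is prime, then it is not composite.


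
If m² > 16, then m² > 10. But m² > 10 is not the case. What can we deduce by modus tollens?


Modus tollens: P → Q, ¬Q ⊢ ¬P
P: m² > 16
Q: m² > 10
We have P → Q and Q is false.
By modus tollens, P must be false.

It is not the case that m² > 16


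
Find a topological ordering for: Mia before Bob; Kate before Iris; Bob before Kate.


Constraints: Mia before Bob; Kate before Iris; Bob before Kate
Method: repeatedly schedule the remaining task that has no remaining task required before it.
  Step 1: remaining {Mia, Bob, Iris, Kate}; every task except Mia still has a predecessor pending → schedule Mia.
  Step 2: remaining {Bob, Iris, Kate}; every task except Bob still has a predecessor pending → schedule Bob.
  Step 3: remaining {Iris, Kate}; every task except Kate still has a predecessor pending → schedule Kate.
  Step 4: only Iris remains → schedule Iris.
Resulting order:

Mia → Bob → Kate → Iris


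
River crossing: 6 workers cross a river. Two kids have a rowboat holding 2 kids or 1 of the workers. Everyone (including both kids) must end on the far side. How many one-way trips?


Per crossing of one of the workers: kids→, one←, one of the workers→, one← = 4 trips
6 × 4 = 24, + 1 final kids→ = 25
Minimum trips = 25

25


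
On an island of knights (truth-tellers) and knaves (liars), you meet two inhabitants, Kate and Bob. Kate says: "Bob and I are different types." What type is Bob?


Kate says: "Bob and I are different types."
Case 1: Kate is a Knight (truth-teller)
  Statement is true → they ARE different → Bob is a Knave
Case 2: Kate is a Knave (liar)
  Statement is false → they are NOT different → Bob is a Knave
In both cases, Bob is a Knave.

Knave


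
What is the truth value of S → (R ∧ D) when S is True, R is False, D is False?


S = True, R = False, D = False
Step 1: R ∧ D = False AND False = False
Step 2: S → (False): false only when S=True and consequent=False.
Result: False

False


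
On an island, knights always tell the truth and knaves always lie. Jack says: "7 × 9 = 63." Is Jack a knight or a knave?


Statement: "7 × 9 = 63."
Actual: 7 × 9 = 63
Claimed: 63
Statement is TRUE → Jack tells the truth → Knight

Knight


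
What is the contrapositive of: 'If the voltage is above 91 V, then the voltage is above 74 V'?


Original: If the voltage is above 91 V, then the voltage is above 74 V
Contrapositive: If ¬Q, then ¬P
Negate Q: not (the voltage is above 74 V)
Negate P: not (the voltage is above 91 V)

If not (the voltage is above 74 V), then not (the voltage is above 91 V).


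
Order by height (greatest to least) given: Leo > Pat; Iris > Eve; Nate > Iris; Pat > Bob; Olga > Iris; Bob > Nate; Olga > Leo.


Constraints: Leo > Pat; Iris > Eve; Nate > Iris; Pat > Bob; Olga > Iris; Bob > Nate; Olga > Leo
Method: at each step, the next-highest is the one remaining person who never appears on the smaller side of a constraint between remaining people.
  Step 1: remaining {Olga, Nate, Pat, Iris, Leo, Bob, Eve}; on the smaller side: {Nate, Pat, Iris, Leo, Bob, Eve} → Olga is next (Olga > Iris; Olga > Leo).
  Step 2: remaining {Nate, Pat, Iris, Leo, Bob, Eve}; on the smaller side: {Nate, Pat, Iris, Bob, Eve} → Leo is next (Leo > Pat).
  Step 3: remaining {Nate, Pat, Iris, Bob, Eve}; on the smaller side: {Nate, Iris, Bob, Eve} → Pat is next (Pat > Bob).
  Step 4: remaining {Nate, Iris, Bob, Eve}; on the smaller side: {Nate, Iris, Eve} → Bob is next (Bob > Nate).
  Step 5: remaining {Nate, Iris, Eve}; on the smaller side: {Iris, Eve} → Nate is next (Nate > Iris).
  Step 6: remaining {Iris, Eve}; on the smaller side: {Eve} → Iris is next (Iris > Eve).
  Step 7: only Eve remains → lowest.
Final ranking (highest to lowest):

Olga > Leo > Pat > Bob > Nate > Iris > Eve


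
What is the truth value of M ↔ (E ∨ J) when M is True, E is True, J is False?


M = True, E = True, J = False
Step 1: E ∨ J = True OR False = True
Step 2: M ↔ (True): true when both sides have same truth value.
Result: True ↔ True = True

True


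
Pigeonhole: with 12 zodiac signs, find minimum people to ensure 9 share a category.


Pigeonhole: to guarantee k in one of n categories, need (k-1)×n + 1.
k = 9, n = 12
Minimum = (9-1) × 12 + 1 = 8 × 12 + 1

97


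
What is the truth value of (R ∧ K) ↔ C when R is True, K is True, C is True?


R = True, K = True, C = True
Step 1: R ∧ K = True AND True = True
Step 2: (True) ↔ C: true when both sides have same truth value.
Result: True ↔ True = True

True


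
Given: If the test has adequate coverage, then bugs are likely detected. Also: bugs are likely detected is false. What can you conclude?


Modus tollens: P → Q, ¬Q ⊢ ¬P
P: the test has adequate coverage
Q: bugs are likely detected
We have P → Q and Q is false.
By modus tollens, P must be false.

It is not the case that the test has adequate coverage


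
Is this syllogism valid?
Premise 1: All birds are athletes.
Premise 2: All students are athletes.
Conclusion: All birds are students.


Premise 1: All birds are athletes.
Premise 2: All students are athletes.
Conclusion: All birds are students.
Fallacy: undistributed middle. athletes is predicate in both.
Counterexample: birds and students could be disjoint subsets of athletes.

Invalid


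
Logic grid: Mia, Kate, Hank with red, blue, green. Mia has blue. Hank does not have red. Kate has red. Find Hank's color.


From clues:
  Mia → blue
  Kate → red
By elimination, Hank gets the remaining.

green


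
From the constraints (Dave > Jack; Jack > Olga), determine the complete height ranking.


Constraints: Dave > Jack; Jack > Olga
Method: at each step, the next-highest is the one remaining person who never appears on the smaller side of a constraint between remaining people.
  Step 1: remaining {Dave, Jack, Olga}; on the smaller side: {Jack, Olga} → Dave is next (Dave > Jack).
  Step 2: remaining {Jack, Olga}; on the smaller side: {Olga} → Jack is next (Jack > Olga).
  Step 3: only Olga remains → lowest.
Final ranking (highest to lowest):

Dave > Jack > Olga


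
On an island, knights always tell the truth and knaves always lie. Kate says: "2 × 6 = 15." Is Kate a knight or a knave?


Statement: "2 × 6 = 15."
Actual: 2 × 6 = 12
Claimed: 15
Statement is FALSE → Kate lies → Knave

Knave


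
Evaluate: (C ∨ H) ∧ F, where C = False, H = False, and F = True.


C = False, H = False, F = True
Step 1: C ∨ H = False OR False = False
Step 2: False ∧ F = False AND True = False
OR is true when at least one operand is true; AND requires both.

False


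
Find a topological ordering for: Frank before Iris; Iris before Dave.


Constraints: Frank before Iris; Iris before Dave
Method: repeatedly schedule the remaining task that has no remaining task required before it.
  Step 1: remaining {Iris, Dave, Frank}; every task except Frank still has a predecessor pending → schedule Frank.
  Step 2: remaining {Iris, Dave}; every task except Iris still has a predecessor pending → schedule Iris.
  Step 3: only Dave remains → schedule Dave.
Resulting order:

Frank → Iris → Dave


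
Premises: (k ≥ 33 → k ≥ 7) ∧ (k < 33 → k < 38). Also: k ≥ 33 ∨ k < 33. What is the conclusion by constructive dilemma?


Constructive dilemma: (P → Q) ∧ (R → S), P ∨ R ⊢ Q ∨ S
Premise 1: k ≥ 33 → k ≥ 7
Premise 2: k < 33 → k < 38
Premise 3: k ≥ 33 ∨ k < 33
Case 1: Assuming k ≥ 33, then by Premise 1, k ≥ 7.
Case 2: Assuming k < 33, then by Premise 2, k < 38.
Since one of k ≥ 33 or k < 33 must hold, we get k ≥ 7 or k < 38.

k ≥ 7 or k < 38.


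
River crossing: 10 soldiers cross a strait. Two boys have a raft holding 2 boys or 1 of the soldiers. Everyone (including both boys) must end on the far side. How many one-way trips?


Per crossing of one of the soldiers: boys→, one←, one of the soldiers→, one← = 4 trips
10 × 4 = 40, + 1 final boys→ = 41
Minimum trips = 41

41


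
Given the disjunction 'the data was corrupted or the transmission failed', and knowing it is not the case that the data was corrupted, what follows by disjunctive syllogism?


Disjunctive syllogism: P ∨ Q, ¬P ⊢ Q
Disjunction: the data was corrupted ∨ the transmission failed
We know it is not the case that the data was corrupted.
By disjunctive syllogism, the other disjunct must be true.

The transmission failed


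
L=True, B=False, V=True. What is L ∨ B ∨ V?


L = True, B = False, V = True
Expression: L ∨ B ∨ V
Step 1: L ∨ B = True OR False = True
Step 2: (True) ∨ V = True OR True = True

True


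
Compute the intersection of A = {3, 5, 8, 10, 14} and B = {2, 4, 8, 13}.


A = {3, 5, 8, 10, 14}
B = {2, 4, 8, 13}
Operation: intersection
Elements in both: 8

{8}


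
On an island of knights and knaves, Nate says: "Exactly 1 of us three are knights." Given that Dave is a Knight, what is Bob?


Nate claims exactly 1 knights among Nate, Dave, Bob.
Given: Dave is a Knight.

Case 1: Nate is a Knight (tells truth)
  Then exactly 1 of the three are knights.
  Counting Nate, Dave: 2 knight(s) so far. Need -1 more → impossible.
Case 2: Nate is a Knave (lies)
  Then the count is NOT 1.
  If Bob = Knave, count = 1 = 1 → claim would be true, contradicts lie.
  If Bob = Knight, count = 2 ≠ 1 → lie confirmed ✓

Bob is a Knight.

Knight


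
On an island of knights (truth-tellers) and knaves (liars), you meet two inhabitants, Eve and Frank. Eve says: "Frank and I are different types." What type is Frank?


Eve says: "Frank and I are different types."
Case 1: Eve is a Knight (truth-teller)
  Statement is true → they ARE different → Frank is a Knave
Case 2: Eve is a Knave (liar)
  Statement is false → they are NOT different → Frank is a Knave
In both cases, Frank is a Knave.

Knave


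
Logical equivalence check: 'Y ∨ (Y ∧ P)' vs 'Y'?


Expression 1: Y ∨ (Y ∧ P)
Expression 2: Y
Truth table (Y P | Expr1 Expr2):
  T T |   T     T
  T F |   T     T
  F T |   F     F
  F F |   F     F
All 4 rows agree, so the expressions are logically equivalent.

Yes


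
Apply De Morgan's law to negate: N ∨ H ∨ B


De Morgan's law: ¬(P ∨ Q ∨ R) ≡ ¬P ∧ ¬Q ∧ ¬R
¬(N ∨ H ∨ B) = ¬N ∧ ¬H ∧ ¬B

¬N ∧ ¬H ∧ ¬B


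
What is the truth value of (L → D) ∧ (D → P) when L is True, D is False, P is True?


L = True, D = False, P = True
Step 1: L → D is false only when L=True and D=False. Result: False
Step 2: D → P is false only when D=True and P=False. Result: True
Step 3: False ∧ True = False

False


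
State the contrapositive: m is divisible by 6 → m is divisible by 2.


Original: If m is divisible by 6, then m is divisible by 2
Contrapositive: If ¬Q, then ¬P
Negate Q: not (m is divisible by 2)
Negate P: not (m is divisible by 6)

If not (m is divisible by 2), then not (m is divisible by 6).


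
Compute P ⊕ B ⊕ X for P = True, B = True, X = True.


P = True, B = True, X = True
Step 1: P ⊕ B = True XOR True = False
Step 2: False ⊕ X = False XOR True = True
XOR is true when an odd number of operands are true.

True


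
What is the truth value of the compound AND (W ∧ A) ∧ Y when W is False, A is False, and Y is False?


W = False, A = False, Y = False
Step 1: W ∧ A = False AND False = False
Step 2: False ∧ Y = False AND False = False
AND is true only when ALL operands are true.

False


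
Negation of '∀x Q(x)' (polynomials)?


Original: ∀x Q(x)
Rule: ¬∀→∃, ¬∃→∀, negate predicate.
Negation: ∃x ¬Q(x)

∃x ¬Q(x)


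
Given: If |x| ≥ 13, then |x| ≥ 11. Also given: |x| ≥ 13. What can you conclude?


Modus ponens: P → Q, P ⊢ Q
P: |x| ≥ 13
Q: |x| ≥ 11
We have P → Q and P is true.
By modus ponens, Q must be true.

|x| ≥ 11


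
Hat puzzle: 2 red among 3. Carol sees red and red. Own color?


Total red = 2, seen red = 2
Own red = 2 - 2 = 0
Carol's hat is blue.

blue


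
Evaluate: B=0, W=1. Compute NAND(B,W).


B AND W = 0
NOT(0) = 1

1


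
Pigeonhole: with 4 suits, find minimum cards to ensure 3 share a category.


Pigeonhole: to guarantee k in one of n categories, need (k-1)×n + 1.
k = 3, n = 4
Minimum = (3-1) × 4 + 1 = 2 × 4 + 1

9


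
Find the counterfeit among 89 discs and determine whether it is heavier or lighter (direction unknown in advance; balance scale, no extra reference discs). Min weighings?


Let n = 89. 178 possibilities (n discs × lighter/heavier); each weighing has 3 outcomes.
Bound for k weighings: say the first weighing puts j discs on each pan. If it tips, the 2j weighed discs remain suspects (each with a known direction) and k-1 weighings give 3^(k-1) outcomes; 3^(k-1) is odd, so 2j ≤ 3^(k-1) - 1. If it balances, the n - 2j unweighed discs remain with direction unknown: 2(n - 2j) ≤ 3^(k-1) - 1 by the same parity argument. Adding, n ≤ (3^(k-1) - 1) + (3^(k-1) - 1)/2 = (3^k - 3)/2, and the classical three-group strategy achieves this (3 discs in 2 weighings, 12 in 3, 39 in 4, 120 in 5).
So we need the smallest k with (3^k - 3)/2 ≥ 89.
k = 4: (3^4 - 3)/2 = 39 < 89 ✗
k = 5: (3^5 - 3)/2 = 120 ≥ 89 ✓

5


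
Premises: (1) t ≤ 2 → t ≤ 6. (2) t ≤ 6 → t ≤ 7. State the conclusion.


Hypothetical syllogism: P → Q, Q → R ⊢ P → R
Premise 1: t ≤ 2 → t ≤ 6
Premise 2: t ≤ 6 → t ≤ 7
Chain the implications: the middle term (t ≤ 6) links the two.
Conclusion: If t ≤ 2, then t ≤ 7.

If t ≤ 2, then t ≤ 7.


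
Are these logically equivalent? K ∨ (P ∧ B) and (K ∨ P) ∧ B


Expression 1: K ∨ (P ∧ B)
Expression 2: (K ∨ P) ∧ B
Truth table (K P B | Expr1 Expr2):
  T T T |   T     T
  T T F |   T     F   ← differ
  T F T |   T     T
  T F F |   T     F   ← differ
  F T T |   T     T
  F T F |   F     F
  F F T |   F     F
  F F F |   F     F
Counterexample: K=T, P=T, B=F gives Expr1 = T but Expr2 = F, so the expressions are NOT logically equivalent.

No


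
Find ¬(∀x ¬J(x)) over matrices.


Original: ∀x ¬J(x)
Rule: ¬∀→∃, ¬∃→∀, negate predicate.
Negation: ∃x J(x)

∃x J(x)


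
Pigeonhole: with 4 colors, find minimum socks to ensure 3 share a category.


Pigeonhole: to guarantee k in one of n categories, need (k-1)×n + 1.
k = 3, n = 4
Minimum = (3-1) × 4 + 1 = 2 × 4 + 1

9


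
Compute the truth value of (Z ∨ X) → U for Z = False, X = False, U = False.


Z = False, X = False, U = False
Step 1: Z ∨ X = False OR False = False
Step 2: (False) → U: false only when antecedent=True and U=False.
Result: True

True


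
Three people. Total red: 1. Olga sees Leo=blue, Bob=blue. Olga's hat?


Total red = 1, seen red = 0
Own red = 1 - 0 = 1
Olga's hat is red.

red


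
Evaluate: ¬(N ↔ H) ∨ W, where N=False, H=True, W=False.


N = False, H = True, W = False
Expression: ¬(N ↔ H) ∨ W
Step 1: N ↔ H = (False iff True) = False
Step 2: ¬(N ↔ H) = NOT False = True
Step 3: (True) ∨ W = True OR False = True

True


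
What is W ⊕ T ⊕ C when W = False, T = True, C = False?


W = False, T = True, C = False
Step 1: W ⊕ T = False XOR True = True
Step 2: True ⊕ C = True XOR False = True
XOR is true when an odd number of operands are true.

True


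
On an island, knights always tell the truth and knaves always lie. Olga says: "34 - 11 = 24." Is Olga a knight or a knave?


Statement: "34 - 11 = 24."
Actual: 34 - 11 = 23
Claimed: 24
Statement is FALSE → Olga lies → Knave

Knave


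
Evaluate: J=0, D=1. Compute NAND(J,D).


J AND D = 0
NOT(0) = 1

1


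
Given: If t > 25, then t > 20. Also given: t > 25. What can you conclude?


Modus ponens: P → Q, P ⊢ Q
P: t > 25
Q: t > 20
We have P → Q and P is true.
By modus ponens, Q must be true.

t > 20


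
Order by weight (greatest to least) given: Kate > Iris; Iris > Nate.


Constraints: Kate > Iris; Iris > Nate
Method: at each step, the next-highest is the one remaining person who never appears on the smaller side of a constraint between remaining people.
  Step 1: remaining {Nate, Iris, Kate}; on the smaller side: {Nate, Iris} → Kate is next (Kate > Iris).
  Step 2: remaining {Nate, Iris}; on the smaller side: {Nate} → Iris is next (Iris > Nate).
  Step 3: only Nate remains → lowest.
Final ranking (highest to lowest):

Kate > Iris > Nate


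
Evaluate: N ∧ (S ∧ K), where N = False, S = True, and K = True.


N = False, S = True, K = True
Step 1: S ∧ K = True AND True = True
Step 2: N ∧ True = False AND True = False
AND is true only when ALL operands are true.

False


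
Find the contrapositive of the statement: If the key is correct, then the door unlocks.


Original: If the key is correct, then the door unlocks
Contrapositive: If ¬Q, then ¬P
Negate Q: not (the door unlocks)
Negate P: not (the key is correct)

If not (the door unlocks), then not (the key is correct).


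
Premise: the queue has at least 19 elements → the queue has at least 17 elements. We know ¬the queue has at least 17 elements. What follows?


Modus tollens: P → Q, ¬Q ⊢ ¬P
P: the queue has at least 19 elements
Q: the queue has at least 17 elements
We have P → Q and Q is false.
By modus tollens, P must be false.

It is not the case that the queue has at least 19 elements


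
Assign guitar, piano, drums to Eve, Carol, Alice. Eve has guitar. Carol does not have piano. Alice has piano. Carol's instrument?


From clues:
  Alice → piano
  Eve → guitar
By elimination, Carol gets the remaining.

drums


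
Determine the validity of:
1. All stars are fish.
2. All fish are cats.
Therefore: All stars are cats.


Premise 1: All stars are fish.
Premise 2: All fish are cats.
Conclusion: All stars are cats.
Barbara syllogism (AAA-1): All A are B, All B are C → All A are C.
Middle term (fish) distributed in premise 2.

Valid


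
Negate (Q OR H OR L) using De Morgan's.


De Morgan's law: ¬(P ∨ Q ∨ R) ≡ ¬P ∧ ¬Q ∧ ¬R
¬(Q ∨ H ∨ L) = ¬Q ∧ ¬H ∧ ¬L

¬Q ∧ ¬H ∧ ¬L


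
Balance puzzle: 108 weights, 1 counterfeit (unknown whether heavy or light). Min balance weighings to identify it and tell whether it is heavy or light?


Let n = 108. 216 possibilities (n weights × lighter/heavier); each weighing has 3 outcomes.
Bound for k weighings: say the first weighing puts j weights on each pan. If it tips, the 2j weighed weights remain suspects (each with a known direction) and k-1 weighings give 3^(k-1) outcomes; 3^(k-1) is odd, so 2j ≤ 3^(k-1) - 1. If it balances, the n - 2j unweighed weights remain with direction unknown: 2(n - 2j) ≤ 3^(k-1) - 1 by the same parity argument. Adding, n ≤ (3^(k-1) - 1) + (3^(k-1) - 1)/2 = (3^k - 3)/2, and the classical three-group strategy achieves this (3 weights in 2 weighings, 12 in 3, 39 in 4, 120 in 5).
So we need the smallest k with (3^k - 3)/2 ≥ 108.
k = 4: (3^4 - 3)/2 = 39 < 108 ✗
k = 5: (3^5 - 3)/2 = 120 ≥ 108 ✓

5


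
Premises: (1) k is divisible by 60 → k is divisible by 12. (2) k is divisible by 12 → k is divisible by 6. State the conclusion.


Hypothetical syllogism: P → Q, Q → R ⊢ P → R
Premise 1: k is divisible by 60 → k is divisible by 12
Premise 2: k is divisible by 12 → k is divisible by 6
Chain the implications: the middle term (k is divisible by 12) links the two.
Conclusion: If k is divisible by 60, then k is divisible by 6.

If k is divisible by 60, then k is divisible by 6.


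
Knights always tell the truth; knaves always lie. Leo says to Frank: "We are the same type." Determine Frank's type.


Leo says: "We are the same type."
Case 1: Leo is a Knight (truth-teller)
  Statement is true → they ARE the same → Frank is also a Knight
Case 2: Leo is a Knave (liar)
  Statement is false → they are NOT the same → Frank is a Knight
In both cases, Frank is a Knight.

Knight


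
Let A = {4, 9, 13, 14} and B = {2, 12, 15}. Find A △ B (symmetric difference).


A = {4, 9, 13, 14}
B = {2, 12, 15}
Operation: symmetric difference
In A only: [4, 9, 13, 14], in B only: [2, 12, 15]

{2, 4, 9, 12, 13, 14, 15}


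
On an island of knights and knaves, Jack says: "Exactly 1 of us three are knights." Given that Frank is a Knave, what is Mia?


Jack claims exactly 1 knights among Jack, Frank, Mia.
Given: Frank is a Knave.

Case 1: Jack is a Knight (tells truth)
  Then exactly 1 of the three are knights.
  Counting Jack, Frank: 1 knight(s) so far. Need 0 more → Mia = Knave.
Case 2: Jack is a Knave (lies)
  Then the count is NOT 1.
  If Mia = Knight, count = 1 = 1 → claim would be true, contradicts lie.
  If Mia = Knave, count = 0 ≠ 1 → lie confirmed ✓

Mia is a Knave.

Knave


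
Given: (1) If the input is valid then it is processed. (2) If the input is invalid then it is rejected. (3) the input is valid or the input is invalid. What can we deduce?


Constructive dilemma: (P → Q) ∧ (R → S), P ∨ R ⊢ Q ∨ S
Premise 1: the input is valid → it is processed
Premise 2: the input is invalid → it is rejected
Premise 3: the input is valid ∨ the input is invalid
Case 1: Assuming the input is valid, then by Premise 1, it is processed.
Case 2: Assuming the input is invalid, then by Premise 2, it is rejected.
Since one of the input is valid or the input is invalid must hold, we get it is processed or it is rejected.

It is processed or it is rejected.


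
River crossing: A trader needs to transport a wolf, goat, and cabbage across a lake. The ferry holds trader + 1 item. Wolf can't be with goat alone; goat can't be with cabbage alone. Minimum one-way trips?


1. trader+goat → 2. trader ← 3. trader+wolf → 4. trader+goat ← 5. trader+cabbage → 6. trader ← 7. trader+goat →
Minimum trips = 7

7


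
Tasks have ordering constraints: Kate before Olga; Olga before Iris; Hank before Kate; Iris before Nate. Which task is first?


Constraints: Kate before Olga; Olga before Iris; Hank before Kate; Iris before Nate
The first task can have nothing scheduled before it, so it must never appear on the right of a 'before'.
Tasks appearing after some 'before': Olga, Iris, Kate, Nate.
The only task not in that list is Hank → it is first.

Hank


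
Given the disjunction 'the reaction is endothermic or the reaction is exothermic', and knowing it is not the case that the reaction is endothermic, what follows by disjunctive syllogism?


Disjunctive syllogism: P ∨ Q, ¬P ⊢ Q
Disjunction: the reaction is endothermic ∨ the reaction is exothermic
We know it is not the case that the reaction is endothermic.
By disjunctive syllogism, the other disjunct must be true.

The reaction is exothermic


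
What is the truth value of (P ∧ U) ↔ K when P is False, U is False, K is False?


P = False, U = False, K = False
Step 1: P ∧ U = False AND False = False
Step 2: (False) ↔ K: true when both sides have same truth value.
Result: False ↔ False = True

True


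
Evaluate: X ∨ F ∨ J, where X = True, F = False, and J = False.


X = True, F = False, J = False
Step 1: X ∨ F = True OR False = True
Step 2: True ∨ J = True OR False = True
OR is true when at least one operand is true.

True
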